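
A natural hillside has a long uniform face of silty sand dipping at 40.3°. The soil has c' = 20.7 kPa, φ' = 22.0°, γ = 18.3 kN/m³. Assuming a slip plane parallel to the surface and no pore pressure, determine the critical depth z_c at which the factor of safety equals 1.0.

Setting FS = 1.00 in FS = [c' + γz cos²β tanφ'] / [γz sinβ cosβ] and solving for z:
z = c' / [γ cosβ (FS·sinβ − cosβ·tanφ')]
  = 20.7 / [18.3·cos40.3°·(1.00·sin40.3° − cos40.3°·tan22.0°)]
  = 20.7 / [18.3·0.7627·(1.00·0.6468 − 0.7627·0.4040)]
  = 20.7 / 4.7265 = 4.380 m

z_c = 4.38 m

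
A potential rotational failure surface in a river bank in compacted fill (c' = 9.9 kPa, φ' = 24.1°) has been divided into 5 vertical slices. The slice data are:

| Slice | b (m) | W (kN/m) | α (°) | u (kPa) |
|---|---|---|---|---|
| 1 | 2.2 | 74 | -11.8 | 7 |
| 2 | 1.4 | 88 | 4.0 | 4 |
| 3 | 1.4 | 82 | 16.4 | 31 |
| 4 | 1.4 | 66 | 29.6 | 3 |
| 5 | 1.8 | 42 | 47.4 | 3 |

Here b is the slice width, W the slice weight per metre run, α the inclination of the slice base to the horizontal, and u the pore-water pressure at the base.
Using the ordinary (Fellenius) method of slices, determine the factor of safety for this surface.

FS = 2.61

Ordinary method of slices: FS = Σ[c'·Δl_i + (W_i cosα_i − u_i·Δl_i)·tanφ'] / Σ W_i sinα_i, with Δl_i = b_i / cosα_i.
Slice 1: Δl = 2.2/cos(-11.8°) = 2.247 m; N'_1 = 74·cos(-11.8°) − 7·2.247 = 56.7; c'Δl = 22.25; W sinα = -15.1
Slice 2: Δl = 1.4/cos4.0° = 1.403 m; N'_2 = 88·cos4.0° − 4·1.403 = 82.2; c'Δl = 13.89; W sinα = 6.1
Slice 3: Δl = 1.4/cos16.4° = 1.459 m; N'_3 = 82·cos16.4° − 31·1.459 = 33.4; c'Δl = 14.45; W sinα = 23.2
Slice 4: Δl = 1.4/cos29.6° = 1.610 m; N'_4 = 66·cos29.6° − 3·1.610 = 52.6; c'Δl = 15.94; W sinα = 32.6
Slice 5: Δl = 1.8/cos47.4° = 2.659 m; N'_5 = 42·cos47.4° − 3·2.659 = 20.5; c'Δl = 26.33; W sinα = 30.9
Σc'Δl = 92.9 kN/m; ΣN' = 245.3 kN/m; ΣW sinα = 77.7 kN/m
Resisting = 92.9 + 245.3·tan24.1° = 92.9 + 109.7 = 202.6 kN/m
FS = 202.6 / 77.7 = 2.608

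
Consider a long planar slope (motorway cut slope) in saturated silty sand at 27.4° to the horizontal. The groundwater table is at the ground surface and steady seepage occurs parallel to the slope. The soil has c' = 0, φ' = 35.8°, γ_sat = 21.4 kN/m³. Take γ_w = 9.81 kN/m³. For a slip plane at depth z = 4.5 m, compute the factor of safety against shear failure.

FS = 0.75

With seepage parallel to the slope and the water table at the surface, the effective normal stress on the slip plane uses the buoyant unit weight γ' = γ_sat − γ_w while the driving shear stress uses γ_sat:
FS = [c' + γ' z cos²β tanφ'] / [γ_sat z sinβ cosβ]
(For c' = 0 this reduces to FS = (γ'/γ_sat)·tanφ'/tanβ.)
γ' = 21.4 − 9.81 = 11.59 kN/m³
Numerator = 0.0 + 11.59·4.5·cos²27.4°·tan35.8° = 0.0 + 11.59·4.5·0.7882·0.7212 = 29.649 kPa
Denominator = 21.4·4.5·sin27.4°·cos27.4° = 21.4·4.5·0.4602·0.8878 = 39.346 kPa
FS = 29.649 / 39.346 = 0.754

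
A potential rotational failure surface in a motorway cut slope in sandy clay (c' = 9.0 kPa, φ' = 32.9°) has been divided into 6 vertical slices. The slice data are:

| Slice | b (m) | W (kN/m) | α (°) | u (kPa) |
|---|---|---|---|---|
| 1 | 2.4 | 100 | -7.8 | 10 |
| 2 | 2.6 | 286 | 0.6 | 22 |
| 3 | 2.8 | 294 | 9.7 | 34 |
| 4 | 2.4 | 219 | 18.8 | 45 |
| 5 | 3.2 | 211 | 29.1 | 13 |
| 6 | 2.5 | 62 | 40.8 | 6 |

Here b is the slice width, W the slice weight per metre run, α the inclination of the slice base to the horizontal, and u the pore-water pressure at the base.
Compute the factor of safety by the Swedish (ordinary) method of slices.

Ordinary method of slices: FS = Σ[c'·Δl_i + (W_i cosα_i − u_i·Δl_i)·tanφ'] / Σ W_i sinα_i, with Δl_i = b_i / cosα_i.
Slice 1: Δl = 2.4/cos(-7.8°) = 2.422 m; N'_1 = 100·cos(-7.8°) − 10·2.422 = 74.9; c'Δl = 21.80; W sinα = -13.6
Slice 2: Δl = 2.6/cos0.6° = 2.600 m; N'_2 = 286·cos0.6° − 22·2.600 = 228.8; c'Δl = 23.40; W sinα = 3.0
Slice 3: Δl = 2.8/cos9.7° = 2.841 m; N'_3 = 294·cos9.7° − 34·2.841 = 193.2; c'Δl = 25.57; W sinα = 49.5
Slice 4: Δl = 2.4/cos18.8° = 2.535 m; N'_4 = 219·cos18.8° − 45·2.535 = 93.2; c'Δl = 22.82; W sinα = 70.6
Slice 5: Δl = 3.2/cos29.1° = 3.662 m; N'_5 = 211·cos29.1° − 13·3.662 = 136.8; c'Δl = 32.96; W sinα = 102.6
Slice 6: Δl = 2.5/cos40.8° = 3.303 m; N'_6 = 62·cos40.8° − 6·3.303 = 27.1; c'Δl = 29.72; W sinα = 40.5
Σc'Δl = 156.3 kN/m; ΣN' = 754.0 kN/m; ΣW sinα = 252.7 kN/m
Resisting = 156.3 + 754.0·tan32.9° = 156.3 + 487.8 = 644.0 kN/m
FS = 644.0 / 252.7 = 2.549

FS = 2.55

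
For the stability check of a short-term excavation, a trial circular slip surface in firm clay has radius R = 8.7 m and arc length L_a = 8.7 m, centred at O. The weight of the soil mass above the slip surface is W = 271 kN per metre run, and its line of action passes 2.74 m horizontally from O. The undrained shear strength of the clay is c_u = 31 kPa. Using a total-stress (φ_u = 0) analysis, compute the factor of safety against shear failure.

FS = 3.16

Taking moments about the centre O, the resisting moment is provided by the undrained shear strength acting along the arc:
M_R = c_u·L_a·R = 31·8.70·8.7 = 2346.4 kN·m/m
M_D = W·d = 271·2.74 = 742.5 kN·m/m
FS = M_R / M_D = 2346.4 / 742.5 = 3.160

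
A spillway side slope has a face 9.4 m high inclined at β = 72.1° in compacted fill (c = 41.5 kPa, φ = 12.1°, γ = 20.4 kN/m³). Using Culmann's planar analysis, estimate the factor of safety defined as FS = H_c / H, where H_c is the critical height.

FS = 1.61

H_c = (4c/γ) · sinβ cosφ / [1 − cos(β − φ)]
    = (4·41.5/20.4) · sin72.1°·cos12.1° / [1 − cos60.0°]
    = 8.137 · 0.9305 / 0.5000 = 15.14 m
FS = H_c / H = 15.14 / 9.4 = 1.611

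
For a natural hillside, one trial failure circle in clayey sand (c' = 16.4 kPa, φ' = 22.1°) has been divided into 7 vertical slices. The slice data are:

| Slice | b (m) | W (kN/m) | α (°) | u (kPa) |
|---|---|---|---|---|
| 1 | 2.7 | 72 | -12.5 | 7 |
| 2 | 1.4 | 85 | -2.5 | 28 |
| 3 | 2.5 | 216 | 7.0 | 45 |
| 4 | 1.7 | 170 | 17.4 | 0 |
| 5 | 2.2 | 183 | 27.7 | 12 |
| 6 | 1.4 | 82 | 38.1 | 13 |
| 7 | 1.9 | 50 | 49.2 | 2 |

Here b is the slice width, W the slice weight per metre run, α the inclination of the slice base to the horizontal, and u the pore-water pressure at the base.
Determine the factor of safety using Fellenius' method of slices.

Ordinary method of slices: FS = Σ[c'·Δl_i + (W_i cosα_i − u_i·Δl_i)·tanφ'] / Σ W_i sinα_i, with Δl_i = b_i / cosα_i.
Slice 1: Δl = 2.7/cos(-12.5°) = 2.766 m; N'_1 = 72·cos(-12.5°) − 7·2.766 = 50.9; c'Δl = 45.36; W sinα = -15.6
Slice 2: Δl = 1.4/cos(-2.5°) = 1.401 m; N'_2 = 85·cos(-2.5°) − 28·1.401 = 45.7; c'Δl = 22.98; W sinα = -3.7
Slice 3: Δl = 2.5/cos7.0° = 2.519 m; N'_3 = 216·cos7.0° − 45·2.519 = 101.0; c'Δl = 41.31; W sinα = 26.3
Slice 4: Δl = 1.7/cos17.4° = 1.782 m; N'_4 = 170·cos17.4° − 0·1.782 = 162.2; c'Δl = 29.22; W sinα = 50.8
Slice 5: Δl = 2.2/cos27.7° = 2.485 m; N'_5 = 183·cos27.7° − 12·2.485 = 132.2; c'Δl = 40.75; W sinα = 85.1
Slice 6: Δl = 1.4/cos38.1° = 1.779 m; N'_6 = 82·cos38.1° − 13·1.779 = 41.4; c'Δl = 29.18; W sinα = 50.6
Slice 7: Δl = 1.9/cos49.2° = 2.908 m; N'_7 = 50·cos49.2° − 2·2.908 = 26.9; c'Δl = 47.69; W sinα = 37.8
Σc'Δl = 256.5 kN/m; ΣN' = 560.3 kN/m; ΣW sinα = 231.4 kN/m
Resisting = 256.5 + 560.3·tan22.1° = 256.5 + 227.5 = 484.0 kN/m
FS = 484.0 / 231.4 = 2.092

FS = 2.09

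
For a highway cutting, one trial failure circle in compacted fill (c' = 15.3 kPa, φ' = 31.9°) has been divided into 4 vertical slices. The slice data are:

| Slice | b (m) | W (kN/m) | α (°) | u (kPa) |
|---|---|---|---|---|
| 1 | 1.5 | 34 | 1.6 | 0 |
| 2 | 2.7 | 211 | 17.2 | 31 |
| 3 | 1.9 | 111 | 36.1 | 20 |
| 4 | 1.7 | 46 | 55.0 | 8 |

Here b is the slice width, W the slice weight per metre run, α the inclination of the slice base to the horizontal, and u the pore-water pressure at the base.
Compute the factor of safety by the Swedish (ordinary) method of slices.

FS = 1.61

Ordinary method of slices: FS = Σ[c'·Δl_i + (W_i cosα_i − u_i·Δl_i)·tanφ'] / Σ W_i sinα_i, with Δl_i = b_i / cosα_i.
Slice 1: Δl = 1.5/cos1.6° = 1.501 m; N'_1 = 34·cos1.6° − 0·1.501 = 34.0; c'Δl = 22.96; W sinα = 0.9
Slice 2: Δl = 2.7/cos17.2° = 2.826 m; N'_2 = 211·cos17.2° − 31·2.826 = 113.9; c'Δl = 43.24; W sinα = 62.4
Slice 3: Δl = 1.9/cos36.1° = 2.352 m; N'_3 = 111·cos36.1° − 20·2.352 = 42.7; c'Δl = 35.98; W sinα = 65.4
Slice 4: Δl = 1.7/cos55.0° = 2.964 m; N'_4 = 46·cos55.0° − 8·2.964 = 2.7; c'Δl = 45.35; W sinα = 37.7
Σc'Δl = 147.5 kN/m; ΣN' = 193.3 kN/m; ΣW sinα = 166.4 kN/m
Resisting = 147.5 + 193.3·tan31.9° = 147.5 + 120.3 = 267.8 kN/m
FS = 267.8 / 166.4 = 1.609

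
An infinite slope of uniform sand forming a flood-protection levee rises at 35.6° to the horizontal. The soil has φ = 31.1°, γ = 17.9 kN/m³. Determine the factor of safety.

For a dry cohesionless infinite slope the factor of safety is FS = tanφ / tanβ.
FS = tan31.1° / tan35.6° = 0.6032 / 0.7159 = 0.843

FS = 0.84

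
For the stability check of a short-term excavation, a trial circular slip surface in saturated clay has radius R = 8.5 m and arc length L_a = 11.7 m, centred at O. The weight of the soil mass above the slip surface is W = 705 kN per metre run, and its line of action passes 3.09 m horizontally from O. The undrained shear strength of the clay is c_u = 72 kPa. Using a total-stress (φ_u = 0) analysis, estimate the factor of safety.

Taking moments about the centre O, the resisting moment is provided by the undrained shear strength acting along the arc:
M_R = c_u·L_a·R = 72·11.70·8.5 = 7160.4 kN·m/m
M_D = W·d = 705·3.09 = 2178.4 kN·m/m
FS = M_R / M_D = 7160.4 / 2178.4 = 3.287

FS = 3.29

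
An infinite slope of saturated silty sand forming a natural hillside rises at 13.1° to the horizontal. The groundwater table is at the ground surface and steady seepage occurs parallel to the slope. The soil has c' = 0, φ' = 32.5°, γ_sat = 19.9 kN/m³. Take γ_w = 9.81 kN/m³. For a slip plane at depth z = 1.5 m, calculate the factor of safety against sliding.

FS = 1.39

With seepage parallel to the slope and the water table at the surface, the effective normal stress on the slip plane uses the buoyant unit weight γ' = γ_sat − γ_w while the driving shear stress uses γ_sat:
FS = [c' + γ' z cos²β tanφ'] / [γ_sat z sinβ cosβ]
(For c' = 0 this reduces to FS = (γ'/γ_sat)·tanφ'/tanβ.)
γ' = 19.9 − 9.81 = 10.09 kN/m³
Numerator = 0.0 + 10.09·1.5·cos²13.1°·tan32.5° = 0.0 + 10.09·1.5·0.9486·0.6371 = 9.147 kPa
Denominator = 19.9·1.5·sin13.1°·cos13.1° = 19.9·1.5·0.2267·0.9740 = 6.589 kPa
FS = 9.147 / 6.589 = 1.388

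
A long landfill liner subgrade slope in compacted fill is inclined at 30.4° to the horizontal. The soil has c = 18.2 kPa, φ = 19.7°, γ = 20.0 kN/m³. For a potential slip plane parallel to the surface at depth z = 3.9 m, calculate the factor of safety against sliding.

For an infinite slope with a slip plane parallel to the surface (no pore pressure): FS = [c + γz cos²β tanφ] / [γz sinβ cosβ].
γz = 20.0·3.9 = 78.00 kN/m²
Numerator = 18.2 + 78.00·cos²30.4°·tan19.7° = 18.2 + 78.00·0.7439·0.3581 = 38.977 kPa
Denominator = 78.00·sin30.4°·cos30.4° = 78.00·0.5060·0.8625 = 34.044 kPa
FS = 38.977 / 34.044 = 1.145

FS = 1.14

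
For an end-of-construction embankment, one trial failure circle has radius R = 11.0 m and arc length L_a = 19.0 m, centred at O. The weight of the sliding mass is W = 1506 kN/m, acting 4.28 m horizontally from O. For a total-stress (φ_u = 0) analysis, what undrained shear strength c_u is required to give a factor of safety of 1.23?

FS = c_u·L_a·R / (W·d), so c_u = FS·W·d / (L_a·R).
c_u = 1.23·1506·4.28 / (19.00·11.0) = 7928.2 / 209.00 = 37.93 kPa

c_u = 37.9 kPa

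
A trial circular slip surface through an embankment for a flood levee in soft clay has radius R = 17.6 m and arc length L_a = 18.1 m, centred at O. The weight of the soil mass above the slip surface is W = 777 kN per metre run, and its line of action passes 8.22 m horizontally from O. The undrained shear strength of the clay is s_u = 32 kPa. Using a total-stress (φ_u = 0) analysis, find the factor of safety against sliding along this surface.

Taking moments about the centre O, the resisting moment is provided by the undrained shear strength acting along the arc:
M_R = s_u·L_a·R = 32·18.10·17.6 = 10193.9 kN·m/m
M_D = W·d = 777·8.22 = 6386.9 kN·m/m
FS = M_R / M_D = 10193.9 / 6386.9 = 1.596

FS = 1.60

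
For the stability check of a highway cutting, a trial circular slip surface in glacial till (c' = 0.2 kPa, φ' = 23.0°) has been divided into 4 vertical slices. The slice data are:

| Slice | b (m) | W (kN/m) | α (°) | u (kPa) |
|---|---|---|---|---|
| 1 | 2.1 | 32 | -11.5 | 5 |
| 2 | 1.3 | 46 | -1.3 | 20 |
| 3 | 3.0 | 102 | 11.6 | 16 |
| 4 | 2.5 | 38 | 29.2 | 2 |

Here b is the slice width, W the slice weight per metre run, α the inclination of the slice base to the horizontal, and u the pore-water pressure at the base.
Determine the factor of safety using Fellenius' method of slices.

Ordinary method of slices: FS = Σ[c'·Δl_i + (W_i cosα_i − u_i·Δl_i)·tanφ'] / Σ W_i sinα_i, with Δl_i = b_i / cosα_i.
Slice 1: Δl = 2.1/cos(-11.5°) = 2.143 m; N'_1 = 32·cos(-11.5°) − 5·2.143 = 20.6; c'Δl = 0.43; W sinα = -6.4
Slice 2: Δl = 1.3/cos(-1.3°) = 1.300 m; N'_2 = 46·cos(-1.3°) − 20·1.300 = 20.0; c'Δl = 0.26; W sinα = -1.0
Slice 3: Δl = 3.0/cos11.6° = 3.063 m; N'_3 = 102·cos11.6° − 16·3.063 = 50.9; c'Δl = 0.61; W sinα = 20.5
Slice 4: Δl = 2.5/cos29.2° = 2.864 m; N'_4 = 38·cos29.2° − 2·2.864 = 27.4; c'Δl = 0.57; W sinα = 18.5
Σc'Δl = 1.9 kN/m; ΣN' = 119.0 kN/m; ΣW sinα = 31.6 kN/m
Resisting = 1.9 + 119.0·tan23.0° = 1.9 + 50.5 = 52.4 kN/m
FS = 52.4 / 31.6 = 1.656

FS = 1.66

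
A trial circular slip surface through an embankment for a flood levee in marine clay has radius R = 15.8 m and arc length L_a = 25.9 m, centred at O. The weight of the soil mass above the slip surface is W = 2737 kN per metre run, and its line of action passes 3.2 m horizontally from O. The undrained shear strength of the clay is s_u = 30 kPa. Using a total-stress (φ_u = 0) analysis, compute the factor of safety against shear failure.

FS = 1.40

Taking moments about the centre O, the resisting moment is provided by the undrained shear strength acting along the arc:
M_R = s_u·L_a·R = 30·25.90·15.8 = 12276.6 kN·m/m
M_D = W·d = 2737·3.2 = 8758.4 kN·m/m
FS = M_R / M_D = 12276.6 / 8758.4 = 1.402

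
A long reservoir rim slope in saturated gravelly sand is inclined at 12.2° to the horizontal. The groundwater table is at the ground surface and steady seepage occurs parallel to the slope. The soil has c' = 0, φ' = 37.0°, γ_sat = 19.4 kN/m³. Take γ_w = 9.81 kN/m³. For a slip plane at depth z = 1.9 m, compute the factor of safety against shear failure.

FS = 1.72

With seepage parallel to the slope and the water table at the surface, the effective normal stress on the slip plane uses the buoyant unit weight γ' = γ_sat − γ_w while the driving shear stress uses γ_sat:
FS = [c' + γ' z cos²β tanφ'] / [γ_sat z sinβ cosβ]
(For c' = 0 this reduces to FS = (γ'/γ_sat)·tanφ'/tanβ.)
γ' = 19.4 − 9.81 = 9.59 kN/m³
Numerator = 0.0 + 9.59·1.9·cos²12.2°·tan37.0° = 0.0 + 9.59·1.9·0.9553·0.7536 = 13.117 kPa
Denominator = 19.4·1.9·sin12.2°·cos12.2° = 19.4·1.9·0.2113·0.9774 = 7.614 kPa
FS = 13.117 / 7.614 = 1.723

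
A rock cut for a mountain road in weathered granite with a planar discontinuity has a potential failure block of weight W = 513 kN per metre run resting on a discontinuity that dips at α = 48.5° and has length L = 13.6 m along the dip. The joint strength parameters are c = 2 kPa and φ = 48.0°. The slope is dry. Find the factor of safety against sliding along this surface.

FS = 1.05

Resolving the block weight along and normal to the plane and applying the Mohr–Coulomb strength on the joint:
N' = W cosα = 513·cos48.5° = 339.9 kN/m
Driving force T = W sinα = 513·sin48.5° = 384.2 kN/m
Resisting force R = c·L + N'·tanφ = 2·13.6 + 339.9·tan48.0° = 27.2 + 377.5 = 404.7 kN/m
FS = R / T = 404.7 / 384.2 = 1.053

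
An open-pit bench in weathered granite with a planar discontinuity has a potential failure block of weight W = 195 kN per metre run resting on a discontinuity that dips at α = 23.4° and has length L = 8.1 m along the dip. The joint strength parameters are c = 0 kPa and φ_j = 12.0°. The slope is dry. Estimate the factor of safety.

FS = 0.49

Resolving the block weight along and normal to the plane and applying the Mohr–Coulomb strength on the joint:
N' = W cosα = 195·cos23.4° = 179.0 kN/m
Driving force T = W sinα = 195·sin23.4° = 77.4 kN/m
Resisting force R = c·L + N'·tanφ_j = 0·8.1 + 179.0·tan12.0° = 0.0 + 38.0 = 38.0 kN/m
FS = R / T = 38.0 / 77.4 = 0.491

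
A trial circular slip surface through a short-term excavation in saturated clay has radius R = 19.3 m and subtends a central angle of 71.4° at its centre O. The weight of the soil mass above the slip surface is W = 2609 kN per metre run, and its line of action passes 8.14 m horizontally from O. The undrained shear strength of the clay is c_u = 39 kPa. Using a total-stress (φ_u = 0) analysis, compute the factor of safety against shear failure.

Taking moments about the centre O, the resisting moment is provided by the undrained shear strength acting along the arc:
Arc length L_a = R·θ = 19.3·(71.4°·π/180) = 19.3·1.2462 = 24.05 m
M_R = c_u·L_a·R = 39·24.05·19.3 = 18103.2 kN·m/m
M_D = W·d = 2609·8.14 = 21237.3 kN·m/m
FS = M_R / M_D = 18103.2 / 21237.3 = 0.852

FS = 0.85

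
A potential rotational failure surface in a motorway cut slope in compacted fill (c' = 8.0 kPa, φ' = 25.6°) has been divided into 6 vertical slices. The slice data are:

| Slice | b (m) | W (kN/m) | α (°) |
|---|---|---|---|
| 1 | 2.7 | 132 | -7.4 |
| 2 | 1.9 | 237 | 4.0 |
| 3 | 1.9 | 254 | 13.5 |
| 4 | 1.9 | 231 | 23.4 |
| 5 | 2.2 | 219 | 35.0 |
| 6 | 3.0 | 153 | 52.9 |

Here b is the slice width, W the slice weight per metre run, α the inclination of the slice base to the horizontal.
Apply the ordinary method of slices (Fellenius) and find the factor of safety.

Ordinary method of slices: FS = Σ[c'·Δl_i + (W_i cosα_i)·tanφ'] / Σ W_i sinα_i, with Δl_i = b_i / cosα_i.
Slice 1: Δl = 2.7/cos(-7.4°) = 2.723 m; N'_1 = 132·cos(-7.4°) = 130.9; c'Δl = 21.78; W sinα = -17.0
Slice 2: Δl = 1.9/cos4.0° = 1.905 m; N'_2 = 237·cos4.0° = 236.4; c'Δl = 15.24; W sinα = 16.5
Slice 3: Δl = 1.9/cos13.5° = 1.954 m; N'_3 = 254·cos13.5° = 247.0; c'Δl = 15.63; W sinα = 59.3
Slice 4: Δl = 1.9/cos23.4° = 2.070 m; N'_4 = 231·cos23.4° = 212.0; c'Δl = 16.56; W sinα = 91.7
Slice 5: Δl = 2.2/cos35.0° = 2.686 m; N'_5 = 219·cos35.0° = 179.4; c'Δl = 21.49; W sinα = 125.6
Slice 6: Δl = 3.0/cos52.9° = 4.973 m; N'_6 = 153·cos52.9° = 92.3; c'Δl = 39.79; W sinα = 122.0
Σc'Δl = 130.5 kN/m; ΣN' = 1098.0 kN/m; ΣW sinα = 398.2 kN/m
Resisting = 130.5 + 1098.0·tan25.6° = 130.5 + 526.1 = 656.6 kN/m
FS = 656.6 / 398.2 = 1.649

FS = 1.65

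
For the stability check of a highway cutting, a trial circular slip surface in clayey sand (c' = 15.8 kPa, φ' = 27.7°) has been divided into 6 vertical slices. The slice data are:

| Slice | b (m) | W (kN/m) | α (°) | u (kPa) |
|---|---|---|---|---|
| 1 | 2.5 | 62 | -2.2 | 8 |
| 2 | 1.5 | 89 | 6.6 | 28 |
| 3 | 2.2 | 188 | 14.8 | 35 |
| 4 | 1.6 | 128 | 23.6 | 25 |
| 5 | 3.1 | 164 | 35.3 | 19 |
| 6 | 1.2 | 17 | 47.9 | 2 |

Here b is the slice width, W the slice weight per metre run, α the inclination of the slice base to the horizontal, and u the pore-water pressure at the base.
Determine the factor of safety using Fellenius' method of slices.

Ordinary method of slices: FS = Σ[c'·Δl_i + (W_i cosα_i − u_i·Δl_i)·tanφ'] / Σ W_i sinα_i, with Δl_i = b_i / cosα_i.
Slice 1: Δl = 2.5/cos(-2.2°) = 2.502 m; N'_1 = 62·cos(-2.2°) − 8·2.502 = 41.9; c'Δl = 39.53; W sinα = -2.4
Slice 2: Δl = 1.5/cos6.6° = 1.510 m; N'_2 = 89·cos6.6° − 28·1.510 = 46.1; c'Δl = 23.86; W sinα = 10.2
Slice 3: Δl = 2.2/cos14.8° = 2.275 m; N'_3 = 188·cos14.8° − 35·2.275 = 102.1; c'Δl = 35.95; W sinα = 48.0
Slice 4: Δl = 1.6/cos23.6° = 1.746 m; N'_4 = 128·cos23.6° − 25·1.746 = 73.6; c'Δl = 27.59; W sinα = 51.2
Slice 5: Δl = 3.1/cos35.3° = 3.798 m; N'_5 = 164·cos35.3° − 19·3.798 = 61.7; c'Δl = 60.01; W sinα = 94.8
Slice 6: Δl = 1.2/cos47.9° = 1.790 m; N'_6 = 17·cos47.9° − 2·1.790 = 7.8; c'Δl = 28.28; W sinα = 12.6
Σc'Δl = 215.2 kN/m; ΣN' = 333.3 kN/m; ΣW sinα = 214.5 kN/m
Resisting = 215.2 + 333.3·tan27.7° = 215.2 + 175.0 = 390.2 kN/m
FS = 390.2 / 214.5 = 1.819

FS = 1.82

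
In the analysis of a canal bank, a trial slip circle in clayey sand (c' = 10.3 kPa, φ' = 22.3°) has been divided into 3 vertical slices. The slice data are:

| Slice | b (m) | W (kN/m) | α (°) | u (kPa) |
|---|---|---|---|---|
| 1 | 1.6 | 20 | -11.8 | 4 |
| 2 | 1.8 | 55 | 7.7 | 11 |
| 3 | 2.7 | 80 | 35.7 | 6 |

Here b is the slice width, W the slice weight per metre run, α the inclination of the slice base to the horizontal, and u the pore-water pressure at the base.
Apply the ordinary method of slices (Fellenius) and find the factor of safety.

Ordinary method of slices: FS = Σ[c'·Δl_i + (W_i cosα_i − u_i·Δl_i)·tanφ'] / Σ W_i sinα_i, with Δl_i = b_i / cosα_i.
Slice 1: Δl = 1.6/cos(-11.8°) = 1.635 m; N'_1 = 20·cos(-11.8°) − 4·1.635 = 13.0; c'Δl = 16.84; W sinα = -4.1
Slice 2: Δl = 1.8/cos7.7° = 1.816 m; N'_2 = 55·cos7.7° − 11·1.816 = 34.5; c'Δl = 18.71; W sinα = 7.4
Slice 3: Δl = 2.7/cos35.7° = 3.325 m; N'_3 = 80·cos35.7° − 6·3.325 = 45.0; c'Δl = 34.25; W sinα = 46.7
Σc'Δl = 69.8 kN/m; ΣN' = 92.6 kN/m; ΣW sinα = 50.0 kN/m
Resisting = 69.8 + 92.6·tan22.3° = 69.8 + 38.0 = 107.8 kN/m
FS = 107.8 / 50.0 = 2.157

FS = 2.16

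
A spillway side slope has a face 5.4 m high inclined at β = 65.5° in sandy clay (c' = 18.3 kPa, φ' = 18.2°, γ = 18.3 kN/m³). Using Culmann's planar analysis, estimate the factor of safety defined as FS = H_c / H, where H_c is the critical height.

H_c = (4c'/γ) · sinβ cosφ' / [1 − cos(β − φ')]
    = (4·18.3/18.3) · sin65.5°·cos18.2° / [1 − cos47.3°]
    = 4.000 · 0.8644 / 0.3218 = 10.74 m
FS = H_c / H = 10.74 / 5.4 = 1.990

FS = 1.99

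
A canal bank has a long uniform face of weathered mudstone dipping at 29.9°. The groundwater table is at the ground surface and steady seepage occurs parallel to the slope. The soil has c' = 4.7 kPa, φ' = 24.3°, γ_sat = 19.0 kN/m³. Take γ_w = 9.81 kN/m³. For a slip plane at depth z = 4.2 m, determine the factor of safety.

With seepage parallel to the slope and the water table at the surface, the effective normal stress on the slip plane uses the buoyant unit weight γ' = γ_sat − γ_w while the driving shear stress uses γ_sat:
FS = [c' + γ' z cos²β tanφ'] / [γ_sat z sinβ cosβ]
γ' = 19.0 − 9.81 = 9.19 kN/m³
Numerator = 4.7 + 9.19·4.2·cos²29.9°·tan24.3° = 4.7 + 9.19·4.2·0.7515·0.4515 = 17.797 kPa
Denominator = 19.0·4.2·sin29.9°·cos29.9° = 19.0·4.2·0.4985·0.8669 = 34.485 kPa
FS = 17.797 / 34.485 = 0.516

FS = 0.52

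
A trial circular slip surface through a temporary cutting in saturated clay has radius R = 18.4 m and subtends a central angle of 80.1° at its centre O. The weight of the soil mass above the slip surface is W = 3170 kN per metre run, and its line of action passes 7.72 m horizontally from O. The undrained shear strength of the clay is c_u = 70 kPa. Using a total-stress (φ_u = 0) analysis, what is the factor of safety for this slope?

FS = 1.35

Taking moments about the centre O, the resisting moment is provided by the undrained shear strength acting along the arc:
Arc length L_a = R·θ = 18.4·(80.1°·π/180) = 18.4·1.3980 = 25.72 m
M_R = c_u·L_a·R = 70·25.72·18.4 = 33131.7 kN·m/m
M_D = W·d = 3170·7.72 = 24472.4 kN·m/m
FS = M_R / M_D = 33131.7 / 24472.4 = 1.354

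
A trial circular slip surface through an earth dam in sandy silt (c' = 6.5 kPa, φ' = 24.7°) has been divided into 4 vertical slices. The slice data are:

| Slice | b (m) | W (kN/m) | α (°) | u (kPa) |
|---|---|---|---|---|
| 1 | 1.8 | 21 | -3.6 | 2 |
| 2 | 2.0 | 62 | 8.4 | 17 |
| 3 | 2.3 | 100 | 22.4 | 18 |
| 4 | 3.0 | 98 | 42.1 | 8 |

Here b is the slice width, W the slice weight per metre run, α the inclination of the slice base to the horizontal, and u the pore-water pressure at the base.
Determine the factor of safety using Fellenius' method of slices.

FS = 1.15

Ordinary method of slices: FS = Σ[c'·Δl_i + (W_i cosα_i − u_i·Δl_i)·tanφ'] / Σ W_i sinα_i, with Δl_i = b_i / cosα_i.
Slice 1: Δl = 1.8/cos(-3.6°) = 1.804 m; N'_1 = 21·cos(-3.6°) − 2·1.804 = 17.4; c'Δl = 11.72; W sinα = -1.3
Slice 2: Δl = 2.0/cos8.4° = 2.022 m; N'_2 = 62·cos8.4° − 17·2.022 = 27.0; c'Δl = 13.14; W sinα = 9.1
Slice 3: Δl = 2.3/cos22.4° = 2.488 m; N'_3 = 100·cos22.4° − 18·2.488 = 47.7; c'Δl = 16.17; W sinα = 38.1
Slice 4: Δl = 3.0/cos42.1° = 4.043 m; N'_4 = 98·cos42.1° − 8·4.043 = 40.4; c'Δl = 26.28; W sinα = 65.7
Σc'Δl = 67.3 kN/m; ΣN' = 132.4 kN/m; ΣW sinα = 111.5 kN/m
Resisting = 67.3 + 132.4·tan24.7° = 67.3 + 60.9 = 128.2 kN/m
FS = 128.2 / 111.5 = 1.149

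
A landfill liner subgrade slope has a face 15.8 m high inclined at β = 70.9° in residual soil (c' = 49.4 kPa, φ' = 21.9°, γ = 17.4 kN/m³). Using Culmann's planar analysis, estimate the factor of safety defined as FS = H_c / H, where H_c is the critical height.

H_c = (4c'/γ) · sinβ cosφ' / [1 − cos(β − φ')]
    = (4·49.4/17.4) · sin70.9°·cos21.9° / [1 − cos49.0°]
    = 11.356 · 0.8768 / 0.3439 = 28.95 m
FS = H_c / H = 28.95 / 15.8 = 1.832

FS = 1.83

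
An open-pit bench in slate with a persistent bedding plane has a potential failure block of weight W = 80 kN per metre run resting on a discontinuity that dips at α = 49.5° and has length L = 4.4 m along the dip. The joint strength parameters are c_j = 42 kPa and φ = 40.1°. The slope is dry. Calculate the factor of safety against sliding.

Resolving the block weight along and normal to the plane and applying the Mohr–Coulomb strength on the joint:
N' = W cosα = 80·cos49.5° = 52.0 kN/m
Driving force T = W sinα = 80·sin49.5° = 60.8 kN/m
Resisting force R = c_j·L + N'·tanφ = 42·4.4 + 52.0·tan40.1° = 184.8 + 43.8 = 228.6 kN/m
FS = R / T = 228.6 / 60.8 = 3.757

FS = 3.76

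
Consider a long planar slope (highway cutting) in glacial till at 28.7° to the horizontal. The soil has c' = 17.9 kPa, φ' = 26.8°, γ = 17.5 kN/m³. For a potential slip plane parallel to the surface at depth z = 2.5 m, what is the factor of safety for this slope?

FS = 1.89

For an infinite slope with a slip plane parallel to the surface (no pore pressure): FS = [c' + γz cos²β tanφ'] / [γz sinβ cosβ].
γz = 17.5·2.5 = 43.75 kN/m²
Numerator = 17.9 + 43.75·cos²28.7°·tan26.8° = 17.9 + 43.75·0.7694·0.5051 = 34.903 kPa
Denominator = 43.75·sin28.7°·cos28.7° = 43.75·0.4802·0.8771 = 18.429 kPa
FS = 34.903 / 18.429 = 1.894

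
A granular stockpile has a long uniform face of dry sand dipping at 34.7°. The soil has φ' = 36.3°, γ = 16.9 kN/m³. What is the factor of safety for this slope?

For a dry cohesionless infinite slope the factor of safety is FS = tanφ' / tanβ.
FS = tan36.3° / tan34.7° = 0.7346 / 0.6924 = 1.061

FS = 1.06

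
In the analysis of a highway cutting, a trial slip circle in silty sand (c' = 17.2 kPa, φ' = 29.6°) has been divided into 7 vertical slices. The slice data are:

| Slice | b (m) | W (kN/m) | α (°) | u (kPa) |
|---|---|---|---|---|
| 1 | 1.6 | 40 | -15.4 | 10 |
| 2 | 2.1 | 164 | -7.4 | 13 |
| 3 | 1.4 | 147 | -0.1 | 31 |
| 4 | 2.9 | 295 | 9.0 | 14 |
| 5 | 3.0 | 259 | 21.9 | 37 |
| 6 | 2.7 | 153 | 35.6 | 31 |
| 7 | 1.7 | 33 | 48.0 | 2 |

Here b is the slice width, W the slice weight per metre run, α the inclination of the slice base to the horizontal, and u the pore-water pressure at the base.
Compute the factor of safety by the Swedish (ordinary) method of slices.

Ordinary method of slices: FS = Σ[c'·Δl_i + (W_i cosα_i − u_i·Δl_i)·tanφ'] / Σ W_i sinα_i, with Δl_i = b_i / cosα_i.
Slice 1: Δl = 1.6/cos(-15.4°) = 1.660 m; N'_1 = 40·cos(-15.4°) − 10·1.660 = 22.0; c'Δl = 28.54; W sinα = -10.6
Slice 2: Δl = 2.1/cos(-7.4°) = 2.118 m; N'_2 = 164·cos(-7.4°) − 13·2.118 = 135.1; c'Δl = 36.42; W sinα = -21.1
Slice 3: Δl = 1.4/cos(-0.1°) = 1.400 m; N'_3 = 147·cos(-0.1°) − 31·1.400 = 103.6; c'Δl = 24.08; W sinα = -0.3
Slice 4: Δl = 2.9/cos9.0° = 2.936 m; N'_4 = 295·cos9.0° − 14·2.936 = 250.3; c'Δl = 50.50; W sinα = 46.1
Slice 5: Δl = 3.0/cos21.9° = 3.233 m; N'_5 = 259·cos21.9° − 37·3.233 = 120.7; c'Δl = 55.61; W sinα = 96.6
Slice 6: Δl = 2.7/cos35.6° = 3.321 m; N'_6 = 153·cos35.6° − 31·3.321 = 21.5; c'Δl = 57.11; W sinα = 89.1
Slice 7: Δl = 1.7/cos48.0° = 2.541 m; N'_7 = 33·cos48.0° − 2·2.541 = 17.0; c'Δl = 43.70; W sinα = 24.5
Σc'Δl = 296.0 kN/m; ΣN' = 670.1 kN/m; ΣW sinα = 224.3 kN/m
Resisting = 296.0 + 670.1·tan29.6° = 296.0 + 380.7 = 676.6 kN/m
FS = 676.6 / 224.3 = 3.016

FS = 3.02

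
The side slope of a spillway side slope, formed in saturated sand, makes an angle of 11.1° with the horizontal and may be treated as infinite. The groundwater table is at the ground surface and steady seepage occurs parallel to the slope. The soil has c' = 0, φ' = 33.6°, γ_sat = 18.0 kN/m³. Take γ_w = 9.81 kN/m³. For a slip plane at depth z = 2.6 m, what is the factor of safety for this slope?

With seepage parallel to the slope and the water table at the surface, the effective normal stress on the slip plane uses the buoyant unit weight γ' = γ_sat − γ_w while the driving shear stress uses γ_sat:
FS = [c' + γ' z cos²β tanφ'] / [γ_sat z sinβ cosβ]
(For c' = 0 this reduces to FS = (γ'/γ_sat)·tanφ'/tanβ.)
γ' = 18.0 − 9.81 = 8.19 kN/m³
Numerator = 0.0 + 8.19·2.6·cos²11.1°·tan33.6° = 0.0 + 8.19·2.6·0.9629·0.6644 = 13.623 kPa
Denominator = 18.0·2.6·sin11.1°·cos11.1° = 18.0·2.6·0.1925·0.9813 = 8.841 kPa
FS = 13.623 / 8.841 = 1.541

FS = 1.54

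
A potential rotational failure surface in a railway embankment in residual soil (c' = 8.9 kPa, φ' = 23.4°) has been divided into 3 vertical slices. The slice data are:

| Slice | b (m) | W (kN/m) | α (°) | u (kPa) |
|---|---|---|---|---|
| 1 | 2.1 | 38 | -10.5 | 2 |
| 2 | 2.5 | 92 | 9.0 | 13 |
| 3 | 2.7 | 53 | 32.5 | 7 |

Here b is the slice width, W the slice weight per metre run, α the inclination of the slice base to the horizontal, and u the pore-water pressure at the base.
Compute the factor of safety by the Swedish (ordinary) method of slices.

Ordinary method of slices: FS = Σ[c'·Δl_i + (W_i cosα_i − u_i·Δl_i)·tanφ'] / Σ W_i sinα_i, with Δl_i = b_i / cosα_i.
Slice 1: Δl = 2.1/cos(-10.5°) = 2.136 m; N'_1 = 38·cos(-10.5°) − 2·2.136 = 33.1; c'Δl = 19.01; W sinα = -6.9
Slice 2: Δl = 2.5/cos9.0° = 2.531 m; N'_2 = 92·cos9.0° − 13·2.531 = 58.0; c'Δl = 22.53; W sinα = 14.4
Slice 3: Δl = 2.7/cos32.5° = 3.201 m; N'_3 = 53·cos32.5° − 7·3.201 = 22.3; c'Δl = 28.49; W sinα = 28.5
Σc'Δl = 70.0 kN/m; ΣN' = 113.3 kN/m; ΣW sinα = 35.9 kN/m
Resisting = 70.0 + 113.3·tan23.4° = 70.0 + 49.0 = 119.1 kN/m
FS = 119.1 / 35.9 = 3.313

FS = 3.31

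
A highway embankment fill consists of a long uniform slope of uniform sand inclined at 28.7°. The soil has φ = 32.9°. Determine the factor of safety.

FS = 1.18

For a dry cohesionless infinite slope the factor of safety is FS = tanφ / tanβ.
FS = tan32.9° / tan28.7° = 0.6469 / 0.5475 = 1.182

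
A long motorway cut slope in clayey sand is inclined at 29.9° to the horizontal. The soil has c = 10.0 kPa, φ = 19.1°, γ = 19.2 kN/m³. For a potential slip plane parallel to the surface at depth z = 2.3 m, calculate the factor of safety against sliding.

For an infinite slope with a slip plane parallel to the surface (no pore pressure): FS = [c + γz cos²β tanφ] / [γz sinβ cosβ].
γz = 19.2·2.3 = 44.16 kN/m²
Numerator = 10.0 + 44.16·cos²29.9°·tan19.1° = 10.0 + 44.16·0.7515·0.3463 = 21.492 kPa
Denominator = 44.16·sin29.9°·cos29.9° = 44.16·0.4985·0.8669 = 19.083 kPa
FS = 21.492 / 19.083 = 1.126

FS = 1.13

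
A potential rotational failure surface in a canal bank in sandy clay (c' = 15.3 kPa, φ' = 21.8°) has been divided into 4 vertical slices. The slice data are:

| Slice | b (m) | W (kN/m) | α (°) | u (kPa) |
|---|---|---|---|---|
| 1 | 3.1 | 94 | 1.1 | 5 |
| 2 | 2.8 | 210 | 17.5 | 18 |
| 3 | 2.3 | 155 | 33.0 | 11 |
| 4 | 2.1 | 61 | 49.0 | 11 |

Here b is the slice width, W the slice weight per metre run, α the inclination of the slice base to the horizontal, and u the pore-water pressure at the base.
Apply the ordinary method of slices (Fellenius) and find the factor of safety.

Ordinary method of slices: FS = Σ[c'·Δl_i + (W_i cosα_i − u_i·Δl_i)·tanφ'] / Σ W_i sinα_i, with Δl_i = b_i / cosα_i.
Slice 1: Δl = 3.1/cos1.1° = 3.101 m; N'_1 = 94·cos1.1° − 5·3.101 = 78.5; c'Δl = 47.44; W sinα = 1.8
Slice 2: Δl = 2.8/cos17.5° = 2.936 m; N'_2 = 210·cos17.5° − 18·2.936 = 147.4; c'Δl = 44.92; W sinα = 63.1
Slice 3: Δl = 2.3/cos33.0° = 2.742 m; N'_3 = 155·cos33.0° − 11·2.742 = 99.8; c'Δl = 41.96; W sinα = 84.4
Slice 4: Δl = 2.1/cos49.0° = 3.201 m; N'_4 = 61·cos49.0° − 11·3.201 = 4.8; c'Δl = 48.97; W sinα = 46.0
Σc'Δl = 183.3 kN/m; ΣN' = 330.6 kN/m; ΣW sinα = 195.4 kN/m
Resisting = 183.3 + 330.6·tan21.8° = 183.3 + 132.2 = 315.5 kN/m
FS = 315.5 / 195.4 = 1.615

FS = 1.61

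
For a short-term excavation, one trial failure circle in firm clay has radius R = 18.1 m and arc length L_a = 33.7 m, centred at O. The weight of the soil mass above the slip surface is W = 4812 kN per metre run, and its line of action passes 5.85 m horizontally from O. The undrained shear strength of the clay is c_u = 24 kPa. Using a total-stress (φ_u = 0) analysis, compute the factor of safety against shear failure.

Taking moments about the centre O, the resisting moment is provided by the undrained shear strength acting along the arc:
M_R = c_u·L_a·R = 24·33.70·18.1 = 14639.3 kN·m/m
M_D = W·d = 4812·5.85 = 28150.2 kN·m/m
FS = M_R / M_D = 14639.3 / 28150.2 = 0.520

FS = 0.52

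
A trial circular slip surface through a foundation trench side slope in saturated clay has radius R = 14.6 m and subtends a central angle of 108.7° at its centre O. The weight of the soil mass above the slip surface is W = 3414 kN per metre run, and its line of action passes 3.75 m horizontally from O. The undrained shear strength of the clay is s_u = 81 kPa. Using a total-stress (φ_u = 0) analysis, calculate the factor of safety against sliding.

Taking moments about the centre O, the resisting moment is provided by the undrained shear strength acting along the arc:
Arc length L_a = R·θ = 14.6·(108.7°·π/180) = 14.6·1.8972 = 27.70 m
M_R = s_u·L_a·R = 81·27.70·14.6 = 32756.5 kN·m/m
M_D = W·d = 3414·3.75 = 12802.5 kN·m/m
FS = M_R / M_D = 32756.5 / 12802.5 = 2.559

FS = 2.56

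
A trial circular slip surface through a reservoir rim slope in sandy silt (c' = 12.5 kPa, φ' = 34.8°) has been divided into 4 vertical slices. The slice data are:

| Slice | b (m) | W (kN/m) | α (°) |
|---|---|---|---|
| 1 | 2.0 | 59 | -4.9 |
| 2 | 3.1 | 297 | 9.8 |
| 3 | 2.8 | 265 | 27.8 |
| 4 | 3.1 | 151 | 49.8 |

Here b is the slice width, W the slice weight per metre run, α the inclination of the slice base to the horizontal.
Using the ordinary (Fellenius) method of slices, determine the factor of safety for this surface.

Ordinary method of slices: FS = Σ[c'·Δl_i + (W_i cosα_i)·tanφ'] / Σ W_i sinα_i, with Δl_i = b_i / cosα_i.
Slice 1: Δl = 2.0/cos(-4.9°) = 2.007 m; N'_1 = 59·cos(-4.9°) = 58.8; c'Δl = 25.09; W sinα = -5.0
Slice 2: Δl = 3.1/cos9.8° = 3.146 m; N'_2 = 297·cos9.8° = 292.7; c'Δl = 39.32; W sinα = 50.6
Slice 3: Δl = 2.8/cos27.8° = 3.165 m; N'_3 = 265·cos27.8° = 234.4; c'Δl = 39.57; W sinα = 123.6
Slice 4: Δl = 3.1/cos49.8° = 4.803 m; N'_4 = 151·cos49.8° = 97.5; c'Δl = 60.03; W sinα = 115.3
Σc'Δl = 164.0 kN/m; ΣN' = 683.3 kN/m; ΣW sinα = 284.4 kN/m
Resisting = 164.0 + 683.3·tan34.8° = 164.0 + 474.9 = 638.9 kN/m
FS = 638.9 / 284.4 = 2.246

FS = 2.25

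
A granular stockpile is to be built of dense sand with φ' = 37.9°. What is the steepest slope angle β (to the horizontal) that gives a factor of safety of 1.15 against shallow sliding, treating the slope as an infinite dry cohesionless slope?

For an infinite dry cohesionless slope FS = tanφ'/tanβ, so tanβ = tanφ' / FS.
tanβ = tan37.9° / 1.15 = 0.7785 / 1.15 = 0.6769
β = arctan(0.6769) = 34.10°

β = 34.1°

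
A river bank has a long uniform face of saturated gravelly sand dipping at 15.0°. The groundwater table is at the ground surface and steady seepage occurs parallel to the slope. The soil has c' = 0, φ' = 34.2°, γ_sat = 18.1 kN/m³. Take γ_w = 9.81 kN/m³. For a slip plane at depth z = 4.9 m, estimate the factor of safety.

With seepage parallel to the slope and the water table at the surface, the effective normal stress on the slip plane uses the buoyant unit weight γ' = γ_sat − γ_w while the driving shear stress uses γ_sat:
FS = [c' + γ' z cos²β tanφ'] / [γ_sat z sinβ cosβ]
(For c' = 0 this reduces to FS = (γ'/γ_sat)·tanφ'/tanβ.)
γ' = 18.1 − 9.81 = 8.29 kN/m³
Numerator = 0.0 + 8.29·4.9·cos²15.0°·tan34.2° = 0.0 + 8.29·4.9·0.9330·0.6796 = 25.757 kPa
Denominator = 18.1·4.9·sin15.0°·cos15.0° = 18.1·4.9·0.2588·0.9659 = 22.172 kPa
FS = 25.757 / 22.172 = 1.162

FS = 1.16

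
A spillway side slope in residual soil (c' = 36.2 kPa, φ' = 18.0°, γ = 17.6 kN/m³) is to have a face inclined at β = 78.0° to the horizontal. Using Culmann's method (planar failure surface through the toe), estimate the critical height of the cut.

H_c = 15.31 m

Culmann's analysis gives the critical failure plane at α_cr = (β + φ')/2 = (78.0 + 18.0)/2 = 48.0°, and the critical height
H_c = (4c'/γ) · sinβ cosφ' / [1 − cos(β − φ')]
    = (4·36.2/17.6) · sin78.0°·cos18.0° / [1 − cos(60.0°)]
    = 8.227 · 0.9781·0.9511 / [1 − 0.5000]
    = 8.227 · 0.9303 / 0.5000
    = 15.31 m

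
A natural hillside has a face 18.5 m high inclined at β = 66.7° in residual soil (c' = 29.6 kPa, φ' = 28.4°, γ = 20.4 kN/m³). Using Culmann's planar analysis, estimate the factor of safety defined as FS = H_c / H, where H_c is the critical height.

FS = 1.18

H_c = (4c'/γ) · sinβ cosφ' / [1 − cos(β − φ')]
    = (4·29.6/20.4) · sin66.7°·cos28.4° / [1 − cos38.3°]
    = 5.804 · 0.8079 / 0.2152 = 21.79 m
FS = H_c / H = 21.79 / 18.5 = 1.178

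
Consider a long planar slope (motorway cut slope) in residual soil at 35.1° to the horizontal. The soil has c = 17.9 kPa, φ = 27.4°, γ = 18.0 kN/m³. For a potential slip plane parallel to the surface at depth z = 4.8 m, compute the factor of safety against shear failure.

FS = 1.18

For an infinite slope with a slip plane parallel to the surface (no pore pressure): FS = [c + γz cos²β tanφ] / [γz sinβ cosβ].
γz = 18.0·4.8 = 86.40 kN/m²
Numerator = 17.9 + 86.40·cos²35.1°·tan27.4° = 17.9 + 86.40·0.6694·0.5184 = 47.878 kPa
Denominator = 86.40·sin35.1°·cos35.1° = 86.40·0.5750·0.8181 = 40.646 kPa
FS = 47.878 / 40.646 = 1.178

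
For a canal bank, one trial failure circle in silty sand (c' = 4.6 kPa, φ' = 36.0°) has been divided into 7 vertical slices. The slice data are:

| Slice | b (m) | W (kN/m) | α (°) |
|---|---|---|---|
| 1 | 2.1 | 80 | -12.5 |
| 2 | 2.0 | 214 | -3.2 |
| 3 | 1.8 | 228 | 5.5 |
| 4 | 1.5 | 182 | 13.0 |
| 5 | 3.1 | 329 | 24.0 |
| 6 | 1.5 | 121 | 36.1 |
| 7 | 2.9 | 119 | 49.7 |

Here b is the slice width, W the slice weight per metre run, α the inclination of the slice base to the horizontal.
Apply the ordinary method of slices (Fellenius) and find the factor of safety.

FS = 2.82

Ordinary method of slices: FS = Σ[c'·Δl_i + (W_i cosα_i)·tanφ'] / Σ W_i sinα_i, with Δl_i = b_i / cosα_i.
Slice 1: Δl = 2.1/cos(-12.5°) = 2.151 m; N'_1 = 80·cos(-12.5°) = 78.1; c'Δl = 9.89; W sinα = -17.3
Slice 2: Δl = 2.0/cos(-3.2°) = 2.003 m; N'_2 = 214·cos(-3.2°) = 213.7; c'Δl = 9.21; W sinα = -11.9
Slice 3: Δl = 1.8/cos5.5° = 1.808 m; N'_3 = 228·cos5.5° = 227.0; c'Δl = 8.32; W sinα = 21.9
Slice 4: Δl = 1.5/cos13.0° = 1.539 m; N'_4 = 182·cos13.0° = 177.3; c'Δl = 7.08; W sinα = 40.9
Slice 5: Δl = 3.1/cos24.0° = 3.393 m; N'_5 = 329·cos24.0° = 300.6; c'Δl = 15.61; W sinα = 133.8
Slice 6: Δl = 1.5/cos36.1° = 1.856 m; N'_6 = 121·cos36.1° = 97.8; c'Δl = 8.54; W sinα = 71.3
Slice 7: Δl = 2.9/cos49.7° = 4.484 m; N'_7 = 119·cos49.7° = 77.0; c'Δl = 20.62; W sinα = 90.8
Σc'Δl = 79.3 kN/m; ΣN' = 1171.3 kN/m; ΣW sinα = 329.4 kN/m
Resisting = 79.3 + 1171.3·tan36.0° = 79.3 + 851.0 = 930.3 kN/m
FS = 930.3 / 329.4 = 2.824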